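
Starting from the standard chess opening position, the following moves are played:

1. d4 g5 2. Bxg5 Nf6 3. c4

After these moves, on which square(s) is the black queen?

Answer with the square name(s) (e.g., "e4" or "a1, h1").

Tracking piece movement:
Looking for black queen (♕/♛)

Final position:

  a b c d e f g h
  ─────────────────
8│♜ ♞ ♝ ♛ ♚ ♝ · ♜│8
7│♟ ♟ ♟ ♟ ♟ ♟ · ♟│7
6│· · · · · ♞ · ·│6
5│· · · · · · ♗ ·│5
4│· · ♙ ♙ · · · ·│4
3│· · · · · · · ·│3
2│♙ ♙ · · ♙ ♙ ♙ ♙│2
1│♖ ♘ · ♕ ♔ ♗ ♘ ♖│1
  ─────────────────
  a b c d e f g h


d8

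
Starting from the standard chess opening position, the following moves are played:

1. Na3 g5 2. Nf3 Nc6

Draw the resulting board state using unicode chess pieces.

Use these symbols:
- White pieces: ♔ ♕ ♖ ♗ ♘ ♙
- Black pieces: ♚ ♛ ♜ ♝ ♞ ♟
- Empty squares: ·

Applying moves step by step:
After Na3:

♜ ♞ ♝ ♛ ♚ ♝ ♞ ♜
♟ ♟ ♟ ♟ ♟ ♟ ♟ ♟
· · · · · · · ·
· · · · · · · ·
· · · · · · · ·
♘ · · · · · · ·
♙ ♙ ♙ ♙ ♙ ♙ ♙ ♙
♖ · ♗ ♕ ♔ ♗ ♘ ♖


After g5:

♜ ♞ ♝ ♛ ♚ ♝ ♞ ♜
♟ ♟ ♟ ♟ ♟ ♟ · ♟
· · · · · · · ·
· · · · · · ♟ ·
· · · · · · · ·
♘ · · · · · · ·
♙ ♙ ♙ ♙ ♙ ♙ ♙ ♙
♖ · ♗ ♕ ♔ ♗ ♘ ♖


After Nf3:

♜ ♞ ♝ ♛ ♚ ♝ ♞ ♜
♟ ♟ ♟ ♟ ♟ ♟ · ♟
· · · · · · · ·
· · · · · · ♟ ·
· · · · · · · ·
♘ · · · · ♘ · ·
♙ ♙ ♙ ♙ ♙ ♙ ♙ ♙
♖ · ♗ ♕ ♔ ♗ · ♖


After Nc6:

♜ · ♝ ♛ ♚ ♝ ♞ ♜
♟ ♟ ♟ ♟ ♟ ♟ · ♟
· · ♞ · · · · ·
· · · · · · ♟ ·
· · · · · · · ·
♘ · · · · ♘ · ·
♙ ♙ ♙ ♙ ♙ ♙ ♙ ♙
♖ · ♗ ♕ ♔ ♗ · ♖



  a b c d e f g h
  ─────────────────
8│♜ · ♝ ♛ ♚ ♝ ♞ ♜│8
7│♟ ♟ ♟ ♟ ♟ ♟ · ♟│7
6│· · ♞ · · · · ·│6
5│· · · · · · ♟ ·│5
4│· · · · · · · ·│4
3│♘ · · · · ♘ · ·│3
2│♙ ♙ ♙ ♙ ♙ ♙ ♙ ♙│2
1│♖ · ♗ ♕ ♔ ♗ · ♖│1
  ─────────────────
  a b c d e f g h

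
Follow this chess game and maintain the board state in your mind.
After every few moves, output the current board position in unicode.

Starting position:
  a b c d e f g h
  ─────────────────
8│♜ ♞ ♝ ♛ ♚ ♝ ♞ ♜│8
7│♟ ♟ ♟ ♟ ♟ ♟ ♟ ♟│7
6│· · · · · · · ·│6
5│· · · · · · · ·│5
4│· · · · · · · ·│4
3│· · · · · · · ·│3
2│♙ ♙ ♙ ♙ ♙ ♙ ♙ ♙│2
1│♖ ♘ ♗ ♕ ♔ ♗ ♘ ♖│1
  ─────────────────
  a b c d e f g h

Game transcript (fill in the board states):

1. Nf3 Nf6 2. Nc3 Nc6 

  a b c d e f g h
  ─────────────────
8│♜ · ♝ ♛ ♚ ♝ · ♜│8
7│♟ ♟ ♟ ♟ ♟ ♟ ♟ ♟│7
6│· · ♞ · · ♞ · ·│6
5│· · · · · · · ·│5
4│· · · · · · · ·│4
3│· · ♘ · · ♘ · ·│3
2│♙ ♙ ♙ ♙ ♙ ♙ ♙ ♙│2
1│♖ · ♗ ♕ ♔ ♗ · ♖│1
  ─────────────────
  a b c d e f g h

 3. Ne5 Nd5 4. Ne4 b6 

  a b c d e f g h
  ─────────────────
8│♜ · ♝ ♛ ♚ ♝ · ♜│8
7│♟ · ♟ ♟ ♟ ♟ ♟ ♟│7
6│· ♟ ♞ · · · · ·│6
5│· · · ♞ ♘ · · ·│5
4│· · · · ♘ · · ·│4
3│· · · · · · · ·│3
2│♙ ♙ ♙ ♙ ♙ ♙ ♙ ♙│2
1│♖ · ♗ ♕ ♔ ♗ · ♖│1
  ─────────────────
  a b c d e f g h

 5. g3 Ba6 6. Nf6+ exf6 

  a b c d e f g h
  ─────────────────
8│♜ · · ♛ ♚ ♝ · ♜│8
7│♟ · ♟ ♟ · ♟ ♟ ♟│7
6│♝ ♟ ♞ · · ♟ · ·│6
5│· · · ♞ ♘ · · ·│5
4│· · · · · · · ·│4
3│· · · · · · ♙ ·│3
2│♙ ♙ ♙ ♙ ♙ ♙ · ♙│2
1│♖ · ♗ ♕ ♔ ♗ · ♖│1
  ─────────────────
  a b c d e f g h

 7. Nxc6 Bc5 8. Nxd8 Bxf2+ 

  a b c d e f g h
  ─────────────────
8│♜ · · ♘ ♚ · · ♜│8
7│♟ · ♟ ♟ · ♟ ♟ ♟│7
6│♝ ♟ · · · ♟ · ·│6
5│· · · ♞ · · · ·│5
4│· · · · · · · ·│4
3│· · · · · · ♙ ·│3
2│♙ ♙ ♙ ♙ ♙ ♝ · ♙│2
1│♖ · ♗ ♕ ♔ ♗ · ♖│1
  ─────────────────
  a b c d e f g h

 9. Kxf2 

  a b c d e f g h
  ─────────────────
8│♜ · · ♘ ♚ · · ♜│8
7│♟ · ♟ ♟ · ♟ ♟ ♟│7
6│♝ ♟ · · · ♟ · ·│6
5│· · · ♞ · · · ·│5
4│· · · · · · · ·│4
3│· · · · · · ♙ ·│3
2│♙ ♙ ♙ ♙ ♙ ♔ · ♙│2
1│♖ · ♗ ♕ · ♗ · ♖│1
  ─────────────────
  a b c d e f g h


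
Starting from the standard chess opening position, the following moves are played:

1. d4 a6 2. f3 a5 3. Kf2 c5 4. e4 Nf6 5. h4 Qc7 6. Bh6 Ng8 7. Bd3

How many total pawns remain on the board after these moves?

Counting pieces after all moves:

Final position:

  a b c d e f g h
  ─────────────────
8│♜ ♞ ♝ · ♚ ♝ ♞ ♜│8
7│· ♟ ♛ ♟ ♟ ♟ ♟ ♟│7
6│· · · · · · · ♗│6
5│♟ · ♟ · · · · ·│5
4│· · · ♙ ♙ · · ♙│4
3│· · · ♗ · ♙ · ·│3
2│♙ ♙ ♙ · · ♔ ♙ ·│2
1│♖ ♘ · ♕ · · ♘ ♖│1
  ─────────────────
  a b c d e f g h


16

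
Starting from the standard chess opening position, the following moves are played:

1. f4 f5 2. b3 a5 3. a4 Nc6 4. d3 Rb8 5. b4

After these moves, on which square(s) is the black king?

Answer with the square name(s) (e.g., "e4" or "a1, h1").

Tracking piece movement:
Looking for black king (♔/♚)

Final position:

  a b c d e f g h
  ─────────────────
8│· ♜ ♝ ♛ ♚ ♝ ♞ ♜│8
7│· ♟ ♟ ♟ ♟ · ♟ ♟│7
6│· · ♞ · · · · ·│6
5│♟ · · · · ♟ · ·│5
4│♙ ♙ · · · ♙ · ·│4
3│· · · ♙ · · · ·│3
2│· · ♙ · ♙ · ♙ ♙│2
1│♖ ♘ ♗ ♕ ♔ ♗ ♘ ♖│1
  ─────────────────
  a b c d e f g h


e8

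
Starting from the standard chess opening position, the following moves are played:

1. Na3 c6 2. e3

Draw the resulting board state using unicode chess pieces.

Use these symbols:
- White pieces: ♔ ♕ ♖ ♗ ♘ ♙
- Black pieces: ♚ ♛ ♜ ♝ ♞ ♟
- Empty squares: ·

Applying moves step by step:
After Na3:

♜ ♞ ♝ ♛ ♚ ♝ ♞ ♜
♟ ♟ ♟ ♟ ♟ ♟ ♟ ♟
· · · · · · · ·
· · · · · · · ·
· · · · · · · ·
♘ · · · · · · ·
♙ ♙ ♙ ♙ ♙ ♙ ♙ ♙
♖ · ♗ ♕ ♔ ♗ ♘ ♖


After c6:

♜ ♞ ♝ ♛ ♚ ♝ ♞ ♜
♟ ♟ · ♟ ♟ ♟ ♟ ♟
· · ♟ · · · · ·
· · · · · · · ·
· · · · · · · ·
♘ · · · · · · ·
♙ ♙ ♙ ♙ ♙ ♙ ♙ ♙
♖ · ♗ ♕ ♔ ♗ ♘ ♖


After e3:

♜ ♞ ♝ ♛ ♚ ♝ ♞ ♜
♟ ♟ · ♟ ♟ ♟ ♟ ♟
· · ♟ · · · · ·
· · · · · · · ·
· · · · · · · ·
♘ · · · ♙ · · ·
♙ ♙ ♙ ♙ · ♙ ♙ ♙
♖ · ♗ ♕ ♔ ♗ ♘ ♖



  a b c d e f g h
  ─────────────────
8│♜ ♞ ♝ ♛ ♚ ♝ ♞ ♜│8
7│♟ ♟ · ♟ ♟ ♟ ♟ ♟│7
6│· · ♟ · · · · ·│6
5│· · · · · · · ·│5
4│· · · · · · · ·│4
3│♘ · · · ♙ · · ·│3
2│♙ ♙ ♙ ♙ · ♙ ♙ ♙│2
1│♖ · ♗ ♕ ♔ ♗ ♘ ♖│1
  ─────────────────
  a b c d e f g h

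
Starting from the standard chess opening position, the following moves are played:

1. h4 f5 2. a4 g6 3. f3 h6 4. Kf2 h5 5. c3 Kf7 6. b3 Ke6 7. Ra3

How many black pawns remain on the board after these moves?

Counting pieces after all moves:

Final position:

  a b c d e f g h
  ─────────────────
8│♜ ♞ ♝ ♛ · ♝ ♞ ♜│8
7│♟ ♟ ♟ ♟ ♟ · · ·│7
6│· · · · ♚ · ♟ ·│6
5│· · · · · ♟ · ♟│5
4│♙ · · · · · · ♙│4
3│♖ ♙ ♙ · · ♙ · ·│3
2│· · · ♙ ♙ ♔ ♙ ·│2
1│· ♘ ♗ ♕ · ♗ ♘ ♖│1
  ─────────────────
  a b c d e f g h


8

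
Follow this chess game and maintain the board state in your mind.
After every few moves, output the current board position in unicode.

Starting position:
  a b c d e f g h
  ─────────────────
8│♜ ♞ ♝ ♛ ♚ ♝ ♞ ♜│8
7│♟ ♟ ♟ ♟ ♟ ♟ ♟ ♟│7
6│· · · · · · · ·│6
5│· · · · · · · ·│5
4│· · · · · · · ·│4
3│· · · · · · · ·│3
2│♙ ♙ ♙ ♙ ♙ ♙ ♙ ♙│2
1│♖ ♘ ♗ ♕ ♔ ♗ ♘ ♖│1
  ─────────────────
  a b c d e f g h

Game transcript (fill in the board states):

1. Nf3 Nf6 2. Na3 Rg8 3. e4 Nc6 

  a b c d e f g h
  ─────────────────
8│♜ · ♝ ♛ ♚ ♝ ♜ ·│8
7│♟ ♟ ♟ ♟ ♟ ♟ ♟ ♟│7
6│· · ♞ · · ♞ · ·│6
5│· · · · · · · ·│5
4│· · · · ♙ · · ·│4
3│♘ · · · · ♘ · ·│3
2│♙ ♙ ♙ ♙ · ♙ ♙ ♙│2
1│♖ · ♗ ♕ ♔ ♗ · ♖│1
  ─────────────────
  a b c d e f g h

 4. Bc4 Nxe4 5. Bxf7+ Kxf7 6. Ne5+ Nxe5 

  a b c d e f g h
  ─────────────────
8│♜ · ♝ ♛ · ♝ ♜ ·│8
7│♟ ♟ ♟ ♟ ♟ ♚ ♟ ♟│7
6│· · · · · · · ·│6
5│· · · · ♞ · · ·│5
4│· · · · ♞ · · ·│4
3│♘ · · · · · · ·│3
2│♙ ♙ ♙ ♙ · ♙ ♙ ♙│2
1│♖ · ♗ ♕ ♔ · · ♖│1
  ─────────────────
  a b c d e f g h

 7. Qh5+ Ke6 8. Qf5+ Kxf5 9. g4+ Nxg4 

  a b c d e f g h
  ─────────────────
8│♜ · ♝ ♛ · ♝ ♜ ·│8
7│♟ ♟ ♟ ♟ ♟ · ♟ ♟│7
6│· · · · · · · ·│6
5│· · · · · ♚ · ·│5
4│· · · · ♞ · ♞ ·│4
3│♘ · · · · · · ·│3
2│♙ ♙ ♙ ♙ · ♙ · ♙│2
1│♖ · ♗ · ♔ · · ♖│1
  ─────────────────
  a b c d e f g h

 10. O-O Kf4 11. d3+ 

  a b c d e f g h
  ─────────────────
8│♜ · ♝ ♛ · ♝ ♜ ·│8
7│♟ ♟ ♟ ♟ ♟ · ♟ ♟│7
6│· · · · · · · ·│6
5│· · · · · · · ·│5
4│· · · · ♞ ♚ ♞ ·│4
3│♘ · · ♙ · · · ·│3
2│♙ ♙ ♙ · · ♙ · ♙│2
1│♖ · ♗ · · ♖ ♔ ·│1
  ─────────────────
  a b c d e f g h


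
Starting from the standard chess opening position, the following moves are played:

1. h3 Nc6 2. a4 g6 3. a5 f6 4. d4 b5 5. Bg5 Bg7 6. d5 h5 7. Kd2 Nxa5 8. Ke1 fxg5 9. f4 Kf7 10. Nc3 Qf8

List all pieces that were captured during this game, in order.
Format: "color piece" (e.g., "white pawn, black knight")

Tracking captures:
  Nxa5: captured white pawn
  fxg5: captured white bishop

white pawn, white bishop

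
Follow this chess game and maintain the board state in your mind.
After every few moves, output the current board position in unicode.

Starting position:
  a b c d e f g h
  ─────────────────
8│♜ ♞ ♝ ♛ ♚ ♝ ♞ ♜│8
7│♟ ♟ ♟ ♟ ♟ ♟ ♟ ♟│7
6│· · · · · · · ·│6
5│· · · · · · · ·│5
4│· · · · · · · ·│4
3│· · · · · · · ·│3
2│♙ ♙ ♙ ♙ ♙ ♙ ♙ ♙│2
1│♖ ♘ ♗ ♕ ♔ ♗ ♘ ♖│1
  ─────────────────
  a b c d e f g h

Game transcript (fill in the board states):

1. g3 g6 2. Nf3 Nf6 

  a b c d e f g h
  ─────────────────
8│♜ ♞ ♝ ♛ ♚ ♝ · ♜│8
7│♟ ♟ ♟ ♟ ♟ ♟ · ♟│7
6│· · · · · ♞ ♟ ·│6
5│· · · · · · · ·│5
4│· · · · · · · ·│4
3│· · · · · ♘ ♙ ·│3
2│♙ ♙ ♙ ♙ ♙ ♙ · ♙│2
1│♖ ♘ ♗ ♕ ♔ ♗ · ♖│1
  ─────────────────
  a b c d e f g h

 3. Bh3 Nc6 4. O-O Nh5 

  a b c d e f g h
  ─────────────────
8│♜ · ♝ ♛ ♚ ♝ · ♜│8
7│♟ ♟ ♟ ♟ ♟ ♟ · ♟│7
6│· · ♞ · · · ♟ ·│6
5│· · · · · · · ♞│5
4│· · · · · · · ·│4
3│· · · · · ♘ ♙ ♗│3
2│♙ ♙ ♙ ♙ ♙ ♙ · ♙│2
1│♖ ♘ ♗ ♕ · ♖ ♔ ·│1
  ─────────────────
  a b c d e f g h

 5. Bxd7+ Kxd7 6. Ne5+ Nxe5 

  a b c d e f g h
  ─────────────────
8│♜ · ♝ ♛ · ♝ · ♜│8
7│♟ ♟ ♟ ♚ ♟ ♟ · ♟│7
6│· · · · · · ♟ ·│6
5│· · · · ♞ · · ♞│5
4│· · · · · · · ·│4
3│· · · · · · ♙ ·│3
2│♙ ♙ ♙ ♙ ♙ ♙ · ♙│2
1│♖ ♘ ♗ ♕ · ♖ ♔ ·│1
  ─────────────────
  a b c d e f g h

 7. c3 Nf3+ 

  a b c d e f g h
  ─────────────────
8│♜ · ♝ ♛ · ♝ · ♜│8
7│♟ ♟ ♟ ♚ ♟ ♟ · ♟│7
6│· · · · · · ♟ ·│6
5│· · · · · · · ♞│5
4│· · · · · · · ·│4
3│· · ♙ · · ♞ ♙ ·│3
2│♙ ♙ · ♙ ♙ ♙ · ♙│2
1│♖ ♘ ♗ ♕ · ♖ ♔ ·│1
  ─────────────────
  a b c d e f g h


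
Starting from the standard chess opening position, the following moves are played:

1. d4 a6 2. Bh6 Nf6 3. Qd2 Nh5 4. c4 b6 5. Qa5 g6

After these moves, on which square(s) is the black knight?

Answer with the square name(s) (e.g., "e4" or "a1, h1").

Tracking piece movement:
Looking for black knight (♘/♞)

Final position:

  a b c d e f g h
  ─────────────────
8│♜ ♞ ♝ ♛ ♚ ♝ · ♜│8
7│· · ♟ ♟ ♟ ♟ · ♟│7
6│♟ ♟ · · · · ♟ ♗│6
5│♕ · · · · · · ♞│5
4│· · ♙ ♙ · · · ·│4
3│· · · · · · · ·│3
2│♙ ♙ · · ♙ ♙ ♙ ♙│2
1│♖ ♘ · · ♔ ♗ ♘ ♖│1
  ─────────────────
  a b c d e f g h


b8, h5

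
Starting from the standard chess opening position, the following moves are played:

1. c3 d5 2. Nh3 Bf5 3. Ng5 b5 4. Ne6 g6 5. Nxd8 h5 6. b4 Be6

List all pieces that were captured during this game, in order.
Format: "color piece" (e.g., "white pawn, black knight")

Tracking captures:
  Nxd8: captured black queen

black queen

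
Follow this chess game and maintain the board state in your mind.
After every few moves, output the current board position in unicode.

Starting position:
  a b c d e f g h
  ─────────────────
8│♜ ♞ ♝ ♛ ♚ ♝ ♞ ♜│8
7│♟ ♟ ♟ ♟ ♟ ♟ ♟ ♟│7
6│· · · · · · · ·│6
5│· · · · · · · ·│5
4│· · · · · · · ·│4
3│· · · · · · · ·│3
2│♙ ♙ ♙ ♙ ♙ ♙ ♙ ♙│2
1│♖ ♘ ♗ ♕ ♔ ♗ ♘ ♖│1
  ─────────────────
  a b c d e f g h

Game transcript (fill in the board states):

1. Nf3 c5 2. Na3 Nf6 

  a b c d e f g h
  ─────────────────
8│♜ ♞ ♝ ♛ ♚ ♝ · ♜│8
7│♟ ♟ · ♟ ♟ ♟ ♟ ♟│7
6│· · · · · ♞ · ·│6
5│· · ♟ · · · · ·│5
4│· · · · · · · ·│4
3│♘ · · · · ♘ · ·│3
2│♙ ♙ ♙ ♙ ♙ ♙ ♙ ♙│2
1│♖ · ♗ ♕ ♔ ♗ · ♖│1
  ─────────────────
  a b c d e f g h

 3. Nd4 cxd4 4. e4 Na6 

  a b c d e f g h
  ─────────────────
8│♜ · ♝ ♛ ♚ ♝ · ♜│8
7│♟ ♟ · ♟ ♟ ♟ ♟ ♟│7
6│♞ · · · · ♞ · ·│6
5│· · · · · · · ·│5
4│· · · ♟ ♙ · · ·│4
3│♘ · · · · · · ·│3
2│♙ ♙ ♙ ♙ · ♙ ♙ ♙│2
1│♖ · ♗ ♕ ♔ ♗ · ♖│1
  ─────────────────
  a b c d e f g h

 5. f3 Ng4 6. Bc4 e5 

  a b c d e f g h
  ─────────────────
8│♜ · ♝ ♛ ♚ ♝ · ♜│8
7│♟ ♟ · ♟ · ♟ ♟ ♟│7
6│♞ · · · · · · ·│6
5│· · · · ♟ · · ·│5
4│· · ♗ ♟ ♙ · ♞ ·│4
3│♘ · · · · ♙ · ·│3
2│♙ ♙ ♙ ♙ · · ♙ ♙│2
1│♖ · ♗ ♕ ♔ · · ♖│1
  ─────────────────
  a b c d e f g h

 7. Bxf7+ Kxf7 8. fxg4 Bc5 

  a b c d e f g h
  ─────────────────
8│♜ · ♝ ♛ · · · ♜│8
7│♟ ♟ · ♟ · ♚ ♟ ♟│7
6│♞ · · · · · · ·│6
5│· · ♝ · ♟ · · ·│5
4│· · · ♟ ♙ · ♙ ·│4
3│♘ · · · · · · ·│3
2│♙ ♙ ♙ ♙ · · ♙ ♙│2
1│♖ · ♗ ♕ ♔ · · ♖│1
  ─────────────────
  a b c d e f g h

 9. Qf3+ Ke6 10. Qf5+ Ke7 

  a b c d e f g h
  ─────────────────
8│♜ · ♝ ♛ · · · ♜│8
7│♟ ♟ · ♟ ♚ · ♟ ♟│7
6│♞ · · · · · · ·│6
5│· · ♝ · ♟ ♕ · ·│5
4│· · · ♟ ♙ · ♙ ·│4
3│♘ · · · · · · ·│3
2│♙ ♙ ♙ ♙ · · ♙ ♙│2
1│♖ · ♗ · ♔ · · ♖│1
  ─────────────────
  a b c d e f g h



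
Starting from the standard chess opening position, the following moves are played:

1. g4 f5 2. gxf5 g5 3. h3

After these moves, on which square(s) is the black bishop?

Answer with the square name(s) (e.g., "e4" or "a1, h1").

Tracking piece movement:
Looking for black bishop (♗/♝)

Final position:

  a b c d e f g h
  ─────────────────
8│♜ ♞ ♝ ♛ ♚ ♝ ♞ ♜│8
7│♟ ♟ ♟ ♟ ♟ · · ♟│7
6│· · · · · · · ·│6
5│· · · · · ♙ ♟ ·│5
4│· · · · · · · ·│4
3│· · · · · · · ♙│3
2│♙ ♙ ♙ ♙ ♙ ♙ · ·│2
1│♖ ♘ ♗ ♕ ♔ ♗ ♘ ♖│1
  ─────────────────
  a b c d e f g h


c8, f8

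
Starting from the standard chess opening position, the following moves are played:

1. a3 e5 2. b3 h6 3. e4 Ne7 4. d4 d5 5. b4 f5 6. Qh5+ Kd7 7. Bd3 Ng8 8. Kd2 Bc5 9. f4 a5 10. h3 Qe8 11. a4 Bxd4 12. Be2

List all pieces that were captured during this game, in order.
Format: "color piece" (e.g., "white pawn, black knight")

Tracking captures:
  Bxd4: captured white pawn

white pawn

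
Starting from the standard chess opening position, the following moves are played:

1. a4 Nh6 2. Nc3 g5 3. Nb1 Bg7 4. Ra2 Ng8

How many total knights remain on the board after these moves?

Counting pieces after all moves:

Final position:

  a b c d e f g h
  ─────────────────
8│♜ ♞ ♝ ♛ ♚ · ♞ ♜│8
7│♟ ♟ ♟ ♟ ♟ ♟ ♝ ♟│7
6│· · · · · · · ·│6
5│· · · · · · ♟ ·│5
4│♙ · · · · · · ·│4
3│· · · · · · · ·│3
2│♖ ♙ ♙ ♙ ♙ ♙ ♙ ♙│2
1│· ♘ ♗ ♕ ♔ ♗ ♘ ♖│1
  ─────────────────
  a b c d e f g h


4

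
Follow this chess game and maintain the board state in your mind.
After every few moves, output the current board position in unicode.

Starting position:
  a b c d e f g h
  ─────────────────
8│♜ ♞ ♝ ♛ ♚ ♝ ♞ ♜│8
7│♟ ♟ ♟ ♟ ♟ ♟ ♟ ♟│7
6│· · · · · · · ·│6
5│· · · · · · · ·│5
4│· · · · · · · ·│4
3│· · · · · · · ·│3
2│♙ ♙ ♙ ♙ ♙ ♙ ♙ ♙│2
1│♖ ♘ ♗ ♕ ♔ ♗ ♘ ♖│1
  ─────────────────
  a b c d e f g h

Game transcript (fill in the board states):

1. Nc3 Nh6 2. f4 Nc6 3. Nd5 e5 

  a b c d e f g h
  ─────────────────
8│♜ · ♝ ♛ ♚ ♝ · ♜│8
7│♟ ♟ ♟ ♟ · ♟ ♟ ♟│7
6│· · ♞ · · · · ♞│6
5│· · · ♘ ♟ · · ·│5
4│· · · · · ♙ · ·│4
3│· · · · · · · ·│3
2│♙ ♙ ♙ ♙ ♙ · ♙ ♙│2
1│♖ · ♗ ♕ ♔ ♗ ♘ ♖│1
  ─────────────────
  a b c d e f g h

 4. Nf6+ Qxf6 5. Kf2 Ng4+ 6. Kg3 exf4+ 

  a b c d e f g h
  ─────────────────
8│♜ · ♝ · ♚ ♝ · ♜│8
7│♟ ♟ ♟ ♟ · ♟ ♟ ♟│7
6│· · ♞ · · ♛ · ·│6
5│· · · · · · · ·│5
4│· · · · · ♟ ♞ ·│4
3│· · · · · · ♔ ·│3
2│♙ ♙ ♙ ♙ ♙ · ♙ ♙│2
1│♖ · ♗ ♕ · ♗ ♘ ♖│1
  ─────────────────
  a b c d e f g h

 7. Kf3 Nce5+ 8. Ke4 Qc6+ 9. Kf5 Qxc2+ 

  a b c d e f g h
  ─────────────────
8│♜ · ♝ · ♚ ♝ · ♜│8
7│♟ ♟ ♟ ♟ · ♟ ♟ ♟│7
6│· · · · · · · ·│6
5│· · · · ♞ ♔ · ·│5
4│· · · · · ♟ ♞ ·│4
3│· · · · · · · ·│3
2│♙ ♙ ♛ ♙ ♙ · ♙ ♙│2
1│♖ · ♗ ♕ · ♗ ♘ ♖│1
  ─────────────────
  a b c d e f g h

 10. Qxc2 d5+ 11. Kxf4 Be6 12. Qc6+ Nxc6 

  a b c d e f g h
  ─────────────────
8│♜ · · · ♚ ♝ · ♜│8
7│♟ ♟ ♟ · · ♟ ♟ ♟│7
6│· · ♞ · ♝ · · ·│6
5│· · · ♟ · · · ·│5
4│· · · · · ♔ ♞ ·│4
3│· · · · · · · ·│3
2│♙ ♙ · ♙ ♙ · ♙ ♙│2
1│♖ · ♗ · · ♗ ♘ ♖│1
  ─────────────────
  a b c d e f g h

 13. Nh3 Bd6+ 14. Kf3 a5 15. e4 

  a b c d e f g h
  ─────────────────
8│♜ · · · ♚ · · ♜│8
7│· ♟ ♟ · · ♟ ♟ ♟│7
6│· · ♞ ♝ ♝ · · ·│6
5│♟ · · ♟ · · · ·│5
4│· · · · ♙ · ♞ ·│4
3│· · · · · ♔ · ♘│3
2│♙ ♙ · ♙ · · ♙ ♙│2
1│♖ · ♗ · · ♗ · ♖│1
  ─────────────────
  a b c d e f g h


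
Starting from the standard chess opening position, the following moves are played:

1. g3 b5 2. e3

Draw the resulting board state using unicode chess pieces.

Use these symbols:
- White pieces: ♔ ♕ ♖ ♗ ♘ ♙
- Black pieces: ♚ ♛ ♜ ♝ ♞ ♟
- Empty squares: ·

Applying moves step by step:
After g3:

♜ ♞ ♝ ♛ ♚ ♝ ♞ ♜
♟ ♟ ♟ ♟ ♟ ♟ ♟ ♟
· · · · · · · ·
· · · · · · · ·
· · · · · · · ·
· · · · · · ♙ ·
♙ ♙ ♙ ♙ ♙ ♙ · ♙
♖ ♘ ♗ ♕ ♔ ♗ ♘ ♖


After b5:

♜ ♞ ♝ ♛ ♚ ♝ ♞ ♜
♟ · ♟ ♟ ♟ ♟ ♟ ♟
· · · · · · · ·
· ♟ · · · · · ·
· · · · · · · ·
· · · · · · ♙ ·
♙ ♙ ♙ ♙ ♙ ♙ · ♙
♖ ♘ ♗ ♕ ♔ ♗ ♘ ♖


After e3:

♜ ♞ ♝ ♛ ♚ ♝ ♞ ♜
♟ · ♟ ♟ ♟ ♟ ♟ ♟
· · · · · · · ·
· ♟ · · · · · ·
· · · · · · · ·
· · · · ♙ · ♙ ·
♙ ♙ ♙ ♙ · ♙ · ♙
♖ ♘ ♗ ♕ ♔ ♗ ♘ ♖



  a b c d e f g h
  ─────────────────
8│♜ ♞ ♝ ♛ ♚ ♝ ♞ ♜│8
7│♟ · ♟ ♟ ♟ ♟ ♟ ♟│7
6│· · · · · · · ·│6
5│· ♟ · · · · · ·│5
4│· · · · · · · ·│4
3│· · · · ♙ · ♙ ·│3
2│♙ ♙ ♙ ♙ · ♙ · ♙│2
1│♖ ♘ ♗ ♕ ♔ ♗ ♘ ♖│1
  ─────────────────
  a b c d e f g h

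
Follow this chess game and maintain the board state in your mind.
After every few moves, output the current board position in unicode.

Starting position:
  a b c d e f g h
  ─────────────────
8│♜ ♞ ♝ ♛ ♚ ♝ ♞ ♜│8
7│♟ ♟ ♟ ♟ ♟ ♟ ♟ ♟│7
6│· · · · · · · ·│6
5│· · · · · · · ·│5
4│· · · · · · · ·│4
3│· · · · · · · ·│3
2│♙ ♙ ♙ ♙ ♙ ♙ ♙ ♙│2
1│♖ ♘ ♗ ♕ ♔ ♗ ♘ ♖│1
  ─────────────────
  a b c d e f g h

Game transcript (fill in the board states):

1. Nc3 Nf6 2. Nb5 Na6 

  a b c d e f g h
  ─────────────────
8│♜ · ♝ ♛ ♚ ♝ · ♜│8
7│♟ ♟ ♟ ♟ ♟ ♟ ♟ ♟│7
6│♞ · · · · ♞ · ·│6
5│· ♘ · · · · · ·│5
4│· · · · · · · ·│4
3│· · · · · · · ·│3
2│♙ ♙ ♙ ♙ ♙ ♙ ♙ ♙│2
1│♖ · ♗ ♕ ♔ ♗ ♘ ♖│1
  ─────────────────
  a b c d e f g h

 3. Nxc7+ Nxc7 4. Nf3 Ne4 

  a b c d e f g h
  ─────────────────
8│♜ · ♝ ♛ ♚ ♝ · ♜│8
7│♟ ♟ ♞ ♟ ♟ ♟ ♟ ♟│7
6│· · · · · · · ·│6
5│· · · · · · · ·│5
4│· · · · ♞ · · ·│4
3│· · · · · ♘ · ·│3
2│♙ ♙ ♙ ♙ ♙ ♙ ♙ ♙│2
1│♖ · ♗ ♕ ♔ ♗ · ♖│1
  ─────────────────
  a b c d e f g h

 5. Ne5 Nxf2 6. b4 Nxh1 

  a b c d e f g h
  ─────────────────
8│♜ · ♝ ♛ ♚ ♝ · ♜│8
7│♟ ♟ ♞ ♟ ♟ ♟ ♟ ♟│7
6│· · · · · · · ·│6
5│· · · · ♘ · · ·│5
4│· ♙ · · · · · ·│4
3│· · · · · · · ·│3
2│♙ · ♙ ♙ ♙ · ♙ ♙│2
1│♖ · ♗ ♕ ♔ ♗ · ♞│1
  ─────────────────
  a b c d e f g h



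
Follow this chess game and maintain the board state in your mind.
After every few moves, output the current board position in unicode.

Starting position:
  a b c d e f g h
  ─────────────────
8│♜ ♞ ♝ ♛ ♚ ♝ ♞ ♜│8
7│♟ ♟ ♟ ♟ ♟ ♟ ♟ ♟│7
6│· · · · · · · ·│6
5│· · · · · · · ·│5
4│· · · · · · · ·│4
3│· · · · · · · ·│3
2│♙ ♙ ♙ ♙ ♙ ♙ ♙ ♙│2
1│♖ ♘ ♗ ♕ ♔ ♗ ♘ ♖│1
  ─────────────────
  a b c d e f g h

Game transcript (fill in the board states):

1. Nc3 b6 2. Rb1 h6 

  a b c d e f g h
  ─────────────────
8│♜ ♞ ♝ ♛ ♚ ♝ ♞ ♜│8
7│♟ · ♟ ♟ ♟ ♟ ♟ ·│7
6│· ♟ · · · · · ♟│6
5│· · · · · · · ·│5
4│· · · · · · · ·│4
3│· · ♘ · · · · ·│3
2│♙ ♙ ♙ ♙ ♙ ♙ ♙ ♙│2
1│· ♖ ♗ ♕ ♔ ♗ ♘ ♖│1
  ─────────────────
  a b c d e f g h

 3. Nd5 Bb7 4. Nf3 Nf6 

  a b c d e f g h
  ─────────────────
8│♜ ♞ · ♛ ♚ ♝ · ♜│8
7│♟ ♝ ♟ ♟ ♟ ♟ ♟ ·│7
6│· ♟ · · · ♞ · ♟│6
5│· · · ♘ · · · ·│5
4│· · · · · · · ·│4
3│· · · · · ♘ · ·│3
2│♙ ♙ ♙ ♙ ♙ ♙ ♙ ♙│2
1│· ♖ ♗ ♕ ♔ ♗ · ♖│1
  ─────────────────
  a b c d e f g h

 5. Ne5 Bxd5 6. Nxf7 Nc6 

  a b c d e f g h
  ─────────────────
8│♜ · · ♛ ♚ ♝ · ♜│8
7│♟ · ♟ ♟ ♟ ♘ ♟ ·│7
6│· ♟ ♞ · · ♞ · ♟│6
5│· · · ♝ · · · ·│5
4│· · · · · · · ·│4
3│· · · · · · · ·│3
2│♙ ♙ ♙ ♙ ♙ ♙ ♙ ♙│2
1│· ♖ ♗ ♕ ♔ ♗ · ♖│1
  ─────────────────
  a b c d e f g h

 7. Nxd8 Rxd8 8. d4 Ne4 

  a b c d e f g h
  ─────────────────
8│· · · ♜ ♚ ♝ · ♜│8
7│♟ · ♟ ♟ ♟ · ♟ ·│7
6│· ♟ ♞ · · · · ♟│6
5│· · · ♝ · · · ·│5
4│· · · ♙ ♞ · · ·│4
3│· · · · · · · ·│3
2│♙ ♙ ♙ · ♙ ♙ ♙ ♙│2
1│· ♖ ♗ ♕ ♔ ♗ · ♖│1
  ─────────────────
  a b c d e f g h

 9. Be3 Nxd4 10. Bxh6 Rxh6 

  a b c d e f g h
  ─────────────────
8│· · · ♜ ♚ ♝ · ·│8
7│♟ · ♟ ♟ ♟ · ♟ ·│7
6│· ♟ · · · · · ♜│6
5│· · · ♝ · · · ·│5
4│· · · ♞ ♞ · · ·│4
3│· · · · · · · ·│3
2│♙ ♙ ♙ · ♙ ♙ ♙ ♙│2
1│· ♖ · ♕ ♔ ♗ · ♖│1
  ─────────────────
  a b c d e f g h



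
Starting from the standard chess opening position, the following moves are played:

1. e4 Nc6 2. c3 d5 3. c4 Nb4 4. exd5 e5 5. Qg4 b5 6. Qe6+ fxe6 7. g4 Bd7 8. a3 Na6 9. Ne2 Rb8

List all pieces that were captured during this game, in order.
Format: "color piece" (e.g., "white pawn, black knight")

Tracking captures:
  exd5: captured black pawn
  fxe6: captured white queen

black pawn, white queen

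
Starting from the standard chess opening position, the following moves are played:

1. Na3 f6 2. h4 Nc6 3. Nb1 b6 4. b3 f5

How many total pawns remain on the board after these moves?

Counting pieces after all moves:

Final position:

  a b c d e f g h
  ─────────────────
8│♜ · ♝ ♛ ♚ ♝ ♞ ♜│8
7│♟ · ♟ ♟ ♟ · ♟ ♟│7
6│· ♟ ♞ · · · · ·│6
5│· · · · · ♟ · ·│5
4│· · · · · · · ♙│4
3│· ♙ · · · · · ·│3
2│♙ · ♙ ♙ ♙ ♙ ♙ ·│2
1│♖ ♘ ♗ ♕ ♔ ♗ ♘ ♖│1
  ─────────────────
  a b c d e f g h


16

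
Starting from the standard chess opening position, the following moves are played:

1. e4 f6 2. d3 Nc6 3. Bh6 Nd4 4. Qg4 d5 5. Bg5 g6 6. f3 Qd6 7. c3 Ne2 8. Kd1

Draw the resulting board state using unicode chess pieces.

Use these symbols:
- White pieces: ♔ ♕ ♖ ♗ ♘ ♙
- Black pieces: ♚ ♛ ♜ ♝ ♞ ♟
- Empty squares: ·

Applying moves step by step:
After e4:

♜ ♞ ♝ ♛ ♚ ♝ ♞ ♜
♟ ♟ ♟ ♟ ♟ ♟ ♟ ♟
· · · · · · · ·
· · · · · · · ·
· · · · ♙ · · ·
· · · · · · · ·
♙ ♙ ♙ ♙ · ♙ ♙ ♙
♖ ♘ ♗ ♕ ♔ ♗ ♘ ♖


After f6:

♜ ♞ ♝ ♛ ♚ ♝ ♞ ♜
♟ ♟ ♟ ♟ ♟ · ♟ ♟
· · · · · ♟ · ·
· · · · · · · ·
· · · · ♙ · · ·
· · · · · · · ·
♙ ♙ ♙ ♙ · ♙ ♙ ♙
♖ ♘ ♗ ♕ ♔ ♗ ♘ ♖


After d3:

♜ ♞ ♝ ♛ ♚ ♝ ♞ ♜
♟ ♟ ♟ ♟ ♟ · ♟ ♟
· · · · · ♟ · ·
· · · · · · · ·
· · · · ♙ · · ·
· · · ♙ · · · ·
♙ ♙ ♙ · · ♙ ♙ ♙
♖ ♘ ♗ ♕ ♔ ♗ ♘ ♖


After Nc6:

♜ · ♝ ♛ ♚ ♝ ♞ ♜
♟ ♟ ♟ ♟ ♟ · ♟ ♟
· · ♞ · · ♟ · ·
· · · · · · · ·
· · · · ♙ · · ·
· · · ♙ · · · ·
♙ ♙ ♙ · · ♙ ♙ ♙
♖ ♘ ♗ ♕ ♔ ♗ ♘ ♖


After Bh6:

♜ · ♝ ♛ ♚ ♝ ♞ ♜
♟ ♟ ♟ ♟ ♟ · ♟ ♟
· · ♞ · · ♟ · ♗
· · · · · · · ·
· · · · ♙ · · ·
· · · ♙ · · · ·
♙ ♙ ♙ · · ♙ ♙ ♙
♖ ♘ · ♕ ♔ ♗ ♘ ♖


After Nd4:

♜ · ♝ ♛ ♚ ♝ ♞ ♜
♟ ♟ ♟ ♟ ♟ · ♟ ♟
· · · · · ♟ · ♗
· · · · · · · ·
· · · ♞ ♙ · · ·
· · · ♙ · · · ·
♙ ♙ ♙ · · ♙ ♙ ♙
♖ ♘ · ♕ ♔ ♗ ♘ ♖


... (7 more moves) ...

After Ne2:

♜ · ♝ · ♚ ♝ ♞ ♜
♟ ♟ ♟ · ♟ · · ♟
· · · ♛ · ♟ ♟ ·
· · · ♟ · · ♗ ·
· · · · ♙ · ♕ ·
· · ♙ ♙ · ♙ · ·
♙ ♙ · · ♞ · ♙ ♙
♖ ♘ · · ♔ ♗ ♘ ♖


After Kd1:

♜ · ♝ · ♚ ♝ ♞ ♜
♟ ♟ ♟ · ♟ · · ♟
· · · ♛ · ♟ ♟ ·
· · · ♟ · · ♗ ·
· · · · ♙ · ♕ ·
· · ♙ ♙ · ♙ · ·
♙ ♙ · · ♞ · ♙ ♙
♖ ♘ · ♔ · ♗ ♘ ♖



  a b c d e f g h
  ─────────────────
8│♜ · ♝ · ♚ ♝ ♞ ♜│8
7│♟ ♟ ♟ · ♟ · · ♟│7
6│· · · ♛ · ♟ ♟ ·│6
5│· · · ♟ · · ♗ ·│5
4│· · · · ♙ · ♕ ·│4
3│· · ♙ ♙ · ♙ · ·│3
2│♙ ♙ · · ♞ · ♙ ♙│2
1│♖ ♘ · ♔ · ♗ ♘ ♖│1
  ─────────────────
  a b c d e f g h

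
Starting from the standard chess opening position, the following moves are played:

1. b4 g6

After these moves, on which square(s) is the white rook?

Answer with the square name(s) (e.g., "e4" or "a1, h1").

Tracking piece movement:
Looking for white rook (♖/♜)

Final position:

  a b c d e f g h
  ─────────────────
8│♜ ♞ ♝ ♛ ♚ ♝ ♞ ♜│8
7│♟ ♟ ♟ ♟ ♟ ♟ · ♟│7
6│· · · · · · ♟ ·│6
5│· · · · · · · ·│5
4│· ♙ · · · · · ·│4
3│· · · · · · · ·│3
2│♙ · ♙ ♙ ♙ ♙ ♙ ♙│2
1│♖ ♘ ♗ ♕ ♔ ♗ ♘ ♖│1
  ─────────────────
  a b c d e f g h


a1, h1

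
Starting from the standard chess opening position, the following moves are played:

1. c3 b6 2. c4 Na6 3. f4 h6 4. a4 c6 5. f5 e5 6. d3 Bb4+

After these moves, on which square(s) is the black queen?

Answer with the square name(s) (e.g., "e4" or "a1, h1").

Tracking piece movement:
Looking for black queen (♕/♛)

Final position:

  a b c d e f g h
  ─────────────────
8│♜ · ♝ ♛ ♚ · ♞ ♜│8
7│♟ · · ♟ · ♟ ♟ ·│7
6│♞ ♟ ♟ · · · · ♟│6
5│· · · · ♟ ♙ · ·│5
4│♙ ♝ ♙ · · · · ·│4
3│· · · ♙ · · · ·│3
2│· ♙ · · ♙ · ♙ ♙│2
1│♖ ♘ ♗ ♕ ♔ ♗ ♘ ♖│1
  ─────────────────
  a b c d e f g h


d8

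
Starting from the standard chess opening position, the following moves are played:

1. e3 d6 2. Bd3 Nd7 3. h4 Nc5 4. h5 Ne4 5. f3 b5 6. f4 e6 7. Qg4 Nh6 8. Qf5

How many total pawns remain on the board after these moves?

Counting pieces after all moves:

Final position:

  a b c d e f g h
  ─────────────────
8│♜ · ♝ ♛ ♚ ♝ · ♜│8
7│♟ · ♟ · · ♟ ♟ ♟│7
6│· · · ♟ ♟ · · ♞│6
5│· ♟ · · · ♕ · ♙│5
4│· · · · ♞ ♙ · ·│4
3│· · · ♗ ♙ · · ·│3
2│♙ ♙ ♙ ♙ · · ♙ ·│2
1│♖ ♘ ♗ · ♔ · ♘ ♖│1
  ─────────────────
  a b c d e f g h


16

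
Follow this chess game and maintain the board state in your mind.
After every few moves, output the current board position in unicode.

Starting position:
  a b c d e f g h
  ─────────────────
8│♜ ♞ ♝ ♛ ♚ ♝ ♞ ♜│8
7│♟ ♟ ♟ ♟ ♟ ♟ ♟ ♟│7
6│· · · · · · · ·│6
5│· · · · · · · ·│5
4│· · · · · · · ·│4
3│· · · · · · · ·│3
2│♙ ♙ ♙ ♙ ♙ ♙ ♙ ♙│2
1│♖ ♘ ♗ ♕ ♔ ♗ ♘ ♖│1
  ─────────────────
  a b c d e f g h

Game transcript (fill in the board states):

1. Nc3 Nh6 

  a b c d e f g h
  ─────────────────
8│♜ ♞ ♝ ♛ ♚ ♝ · ♜│8
7│♟ ♟ ♟ ♟ ♟ ♟ ♟ ♟│7
6│· · · · · · · ♞│6
5│· · · · · · · ·│5
4│· · · · · · · ·│4
3│· · ♘ · · · · ·│3
2│♙ ♙ ♙ ♙ ♙ ♙ ♙ ♙│2
1│♖ · ♗ ♕ ♔ ♗ ♘ ♖│1
  ─────────────────
  a b c d e f g h

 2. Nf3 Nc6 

  a b c d e f g h
  ─────────────────
8│♜ · ♝ ♛ ♚ ♝ · ♜│8
7│♟ ♟ ♟ ♟ ♟ ♟ ♟ ♟│7
6│· · ♞ · · · · ♞│6
5│· · · · · · · ·│5
4│· · · · · · · ·│4
3│· · ♘ · · ♘ · ·│3
2│♙ ♙ ♙ ♙ ♙ ♙ ♙ ♙│2
1│♖ · ♗ ♕ ♔ ♗ · ♖│1
  ─────────────────
  a b c d e f g h

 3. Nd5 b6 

  a b c d e f g h
  ─────────────────
8│♜ · ♝ ♛ ♚ ♝ · ♜│8
7│♟ · ♟ ♟ ♟ ♟ ♟ ♟│7
6│· ♟ ♞ · · · · ♞│6
5│· · · ♘ · · · ·│5
4│· · · · · · · ·│4
3│· · · · · ♘ · ·│3
2│♙ ♙ ♙ ♙ ♙ ♙ ♙ ♙│2
1│♖ · ♗ ♕ ♔ ♗ · ♖│1
  ─────────────────
  a b c d e f g h

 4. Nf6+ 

  a b c d e f g h
  ─────────────────
8│♜ · ♝ ♛ ♚ ♝ · ♜│8
7│♟ · ♟ ♟ ♟ ♟ ♟ ♟│7
6│· ♟ ♞ · · ♘ · ♞│6
5│· · · · · · · ·│5
4│· · · · · · · ·│4
3│· · · · · ♘ · ·│3
2│♙ ♙ ♙ ♙ ♙ ♙ ♙ ♙│2
1│♖ · ♗ ♕ ♔ ♗ · ♖│1
  ─────────────────
  a b c d e f g h


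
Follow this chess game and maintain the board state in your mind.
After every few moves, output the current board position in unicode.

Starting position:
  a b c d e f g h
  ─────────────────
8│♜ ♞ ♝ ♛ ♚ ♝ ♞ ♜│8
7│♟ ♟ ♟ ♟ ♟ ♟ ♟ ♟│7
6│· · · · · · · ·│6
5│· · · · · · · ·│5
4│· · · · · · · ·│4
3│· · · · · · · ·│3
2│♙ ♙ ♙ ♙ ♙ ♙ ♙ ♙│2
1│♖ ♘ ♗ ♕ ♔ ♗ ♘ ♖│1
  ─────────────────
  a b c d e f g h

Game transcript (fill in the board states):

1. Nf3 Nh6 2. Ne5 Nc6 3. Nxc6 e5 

  a b c d e f g h
  ─────────────────
8│♜ · ♝ ♛ ♚ ♝ · ♜│8
7│♟ ♟ ♟ ♟ · ♟ ♟ ♟│7
6│· · ♘ · · · · ♞│6
5│· · · · ♟ · · ·│5
4│· · · · · · · ·│4
3│· · · · · · · ·│3
2│♙ ♙ ♙ ♙ ♙ ♙ ♙ ♙│2
1│♖ ♘ ♗ ♕ ♔ ♗ · ♖│1
  ─────────────────
  a b c d e f g h

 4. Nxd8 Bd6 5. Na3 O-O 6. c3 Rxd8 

  a b c d e f g h
  ─────────────────
8│♜ · ♝ ♜ · · ♚ ·│8
7│♟ ♟ ♟ ♟ · ♟ ♟ ♟│7
6│· · · ♝ · · · ♞│6
5│· · · · ♟ · · ·│5
4│· · · · · · · ·│4
3│♘ · ♙ · · · · ·│3
2│♙ ♙ · ♙ ♙ ♙ ♙ ♙│2
1│♖ · ♗ ♕ ♔ ♗ · ♖│1
  ─────────────────
  a b c d e f g h

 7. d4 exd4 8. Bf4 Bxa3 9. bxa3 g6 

  a b c d e f g h
  ─────────────────
8│♜ · ♝ ♜ · · ♚ ·│8
7│♟ ♟ ♟ ♟ · ♟ · ♟│7
6│· · · · · · ♟ ♞│6
5│· · · · · · · ·│5
4│· · · ♟ · ♗ · ·│4
3│♙ · ♙ · · · · ·│3
2│♙ · · · ♙ ♙ ♙ ♙│2
1│♖ · · ♕ ♔ ♗ · ♖│1
  ─────────────────
  a b c d e f g h

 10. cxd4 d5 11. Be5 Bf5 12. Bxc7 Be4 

  a b c d e f g h
  ─────────────────
8│♜ · · ♜ · · ♚ ·│8
7│♟ ♟ ♗ · · ♟ · ♟│7
6│· · · · · · ♟ ♞│6
5│· · · ♟ · · · ·│5
4│· · · ♙ ♝ · · ·│4
3│♙ · · · · · · ·│3
2│♙ · · · ♙ ♙ ♙ ♙│2
1│♖ · · ♕ ♔ ♗ · ♖│1
  ─────────────────
  a b c d e f g h

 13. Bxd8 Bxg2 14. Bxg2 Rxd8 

  a b c d e f g h
  ─────────────────
8│· · · ♜ · · ♚ ·│8
7│♟ ♟ · · · ♟ · ♟│7
6│· · · · · · ♟ ♞│6
5│· · · ♟ · · · ·│5
4│· · · ♙ · · · ·│4
3│♙ · · · · · · ·│3
2│♙ · · · ♙ ♙ ♗ ♙│2
1│♖ · · ♕ ♔ · · ♖│1
  ─────────────────
  a b c d e f g h
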